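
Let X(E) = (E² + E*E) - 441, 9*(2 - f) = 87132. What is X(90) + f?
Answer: 18239/3 ≈ 6079.7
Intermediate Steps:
f = -29038/3 (f = 2 - ⅑*87132 = 2 - 29044/3 = -29038/3 ≈ -9679.3)
X(E) = -441 + 2*E² (X(E) = (E² + E²) - 441 = 2*E² - 441 = -441 + 2*E²)
X(90) + f = (-441 + 2*90²) - 29038/3 = (-441 + 2*8100) - 29038/3 = (-441 + 16200) - 29038/3 = 15759 - 29038/3 = 18239/3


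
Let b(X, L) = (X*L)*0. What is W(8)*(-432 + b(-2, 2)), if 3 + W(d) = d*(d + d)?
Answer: -54000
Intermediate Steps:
W(d) = -3 + 2*d² (W(d) = -3 + d*(d + d) = -3 + d*(2*d) = -3 + 2*d²)
b(X, L) = 0 (b(X, L) = (L*X)*0 = 0)
W(8)*(-432 + b(-2, 2)) = (-3 + 2*8²)*(-432 + 0) = (-3 + 2*64)*(-432) = (-3 + 128)*(-432) = 125*(-432) = -54000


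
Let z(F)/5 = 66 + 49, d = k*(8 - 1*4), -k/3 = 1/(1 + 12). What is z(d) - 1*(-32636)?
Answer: 33211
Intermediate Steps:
k = -3/13 (k = -3/(1 + 12) = -3/13 ≈ -0.23077)
d = -12/13 (d = -3*(8 - 1*4)/13 = -3*(8 - 4)/13 = -3/13*4 = -12/13 ≈ -0.92308)
z(F) = 575 (z(F) = 5*(66 + 49) = 5*115 = 575)
z(d) - 1*(-32636) = 575 - 1*(-32636) = 575 + 32636 = 33211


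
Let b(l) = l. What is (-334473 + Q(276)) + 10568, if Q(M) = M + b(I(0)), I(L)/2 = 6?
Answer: -323617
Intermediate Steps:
I(L) = 12 (I(L) = 2*6 = 12)
Q(M) = 12 + M (Q(M) = M + 12 = 12 + M)
(-334473 + Q(276)) + 10568 = (-334473 + (12 + 276)) + 10568 = (-334473 + 288) + 10568 = -334185 + 10568 = -323617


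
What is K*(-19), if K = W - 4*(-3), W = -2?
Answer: -190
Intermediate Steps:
K = 10 (K = -2 - 4*(-3) = -2 + 12 = 10)
K*(-19) = 10*(-19) = -190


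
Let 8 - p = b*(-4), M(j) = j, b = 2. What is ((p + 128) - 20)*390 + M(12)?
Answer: 48372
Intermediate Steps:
p = 16 (p = 8 - 2*(-4) = 8 - 1*(-8) = 8 + 8 = 16)
((p + 128) - 20)*390 + M(12) = ((16 + 128) - 20)*390 + 12 = (144 - 20)*390 + 12 = 124*390 + 12 = 48360 + 12 = 48372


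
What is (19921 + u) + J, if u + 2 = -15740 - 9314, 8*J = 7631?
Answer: -33449/8 ≈ -4181.1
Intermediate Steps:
J = 7631/8 (J = (1/8)*7631 = 7631/8 ≈ 953.88)
u = -25056 (u = -2 + (-15740 - 9314) = -2 - 25054 = -25056)
(19921 + u) + J = (19921 - 25056) + 7631/8 = -5135 + 7631/8 = -33449/8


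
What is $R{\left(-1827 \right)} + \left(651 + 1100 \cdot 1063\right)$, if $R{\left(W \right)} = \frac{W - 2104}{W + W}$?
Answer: $\frac{4275004885}{3654} \approx 1.17 \cdot 10^{6}$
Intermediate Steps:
$R{\left(W \right)} = \frac{-2104 + W}{2 W}$
$R{\left(-1827 \right)} + \left(651 + 1100 \cdot 1063\right) = \frac{-2104 - 1827}{2 \left(-1827\right)} + \left(651 + 1100 \cdot 1063\right) = \frac{1}{2} \left(- \frac{1}{1827}\right) \left(-3931\right) + \left(651 + 1169300\right) = \frac{3931}{3654} + 1169951 = \frac{4275004885}{3654}$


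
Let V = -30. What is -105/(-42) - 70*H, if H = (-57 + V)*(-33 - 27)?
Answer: -730795/2 ≈ -3.6540e+5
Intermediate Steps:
H = 5220 (H = (-57 - 30)*(-33 - 27) = -87*(-60) = 5220)
-105/(-42) - 70*H = -105/(-42) - 70*5220 = -105*(-1/42) - 365400 = 5/2 - 365400 = -730795/2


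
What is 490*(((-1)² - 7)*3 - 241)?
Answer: -126910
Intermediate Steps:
490*(((-1)² - 7)*3 - 241) = 490*((1 - 7)*3 - 241) = 490*(-6*3 - 241) = 490*(-18 - 241) = 490*(-259) = -126910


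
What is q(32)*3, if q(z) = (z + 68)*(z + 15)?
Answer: 14100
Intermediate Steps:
q(z) = (15 + z)*(68 + z) (q(z) = (68 + z)*(15 + z) = (15 + z)*(68 + z))
q(32)*3 = (1020 + 32² + 83*32)*3 = (1020 + 1024 + 2656)*3 = 4700*3 = 14100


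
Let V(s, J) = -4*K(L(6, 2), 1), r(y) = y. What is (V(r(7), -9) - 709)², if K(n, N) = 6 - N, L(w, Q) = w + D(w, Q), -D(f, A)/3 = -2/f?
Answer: 531441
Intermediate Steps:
D(f, A) = 6/f (D(f, A) = -(-6)/f = 6/f)
L(w, Q) = w + 6/w
V(s, J) = -20 (V(s, J) = -4*(6 - 1*1) = -4*(6 - 1) = -4*5 = -20)
(V(r(7), -9) - 709)² = (-20 - 709)² = (-729)² = 531441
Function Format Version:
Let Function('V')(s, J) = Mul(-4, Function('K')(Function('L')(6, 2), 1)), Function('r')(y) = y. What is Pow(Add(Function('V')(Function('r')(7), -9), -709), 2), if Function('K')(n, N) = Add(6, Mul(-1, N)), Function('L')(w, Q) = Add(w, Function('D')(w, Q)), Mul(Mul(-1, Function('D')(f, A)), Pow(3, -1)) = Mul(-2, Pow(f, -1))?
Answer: 531441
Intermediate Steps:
Function('D')(f, A) = Mul(6, Pow(f, -1)) (Function('D')(f, A) = Mul(-3, Mul(-2, Pow(f, -1))) = Mul(6, Pow(f, -1)))
Function('L')(w, Q) = Add(w, Mul(6, Pow(w, -1)))
Function('V')(s, J) = -20 (Function('V')(s, J) = Mul(-4, Add(6, Mul(-1, 1))) = Mul(-4, Add(6, -1)) = Mul(-4, 5) = -20)
Pow(Add(Function('V')(Function('r')(7), -9), -709), 2) = Pow(Add(-20, -709), 2) = Pow(-729, 2) = 531441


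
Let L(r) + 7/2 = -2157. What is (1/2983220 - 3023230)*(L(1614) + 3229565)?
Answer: -58215665473468230591/5966440 ≈ -9.7572e+12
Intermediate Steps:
L(r) = -4321/2 (L(r) = -7/2 - 2157 = -4321/2)
(1/2983220 - 3023230)*(L(1614) + 3229565) = (1/2983220 - 3023230)*(-4321/2 + 3229565) = (1/2983220 - 3023230)*(6454809/2) = -9018960200599/2983220*6454809/2 = -58215665473468230591/5966440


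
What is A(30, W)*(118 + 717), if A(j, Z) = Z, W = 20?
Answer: 16700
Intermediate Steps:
A(30, W)*(118 + 717) = 20*(118 + 717) = 20*835 = 16700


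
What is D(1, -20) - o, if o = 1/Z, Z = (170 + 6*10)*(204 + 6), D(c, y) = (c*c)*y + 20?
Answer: -1/48300 ≈ -2.0704e-5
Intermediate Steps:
D(c, y) = 20 + y*c² (D(c, y) = c²*y + 20 = y*c² + 20 = 20 + y*c²)
Z = 48300 (Z = (170 + 60)*210 = 230*210 = 48300)
o = 1/48300 ≈ 2.0704e-5
D(1, -20) - o = (20 - 20*1²) - 1*1/48300 = (20 - 20*1) - 1/48300 = (20 - 20) - 1/48300 = 0 - 1/48300 = -1/48300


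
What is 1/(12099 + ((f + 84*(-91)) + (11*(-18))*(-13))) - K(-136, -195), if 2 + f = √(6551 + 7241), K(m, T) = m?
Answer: 6713638459/49364937 - 4*√862/49364937 ≈ 136.00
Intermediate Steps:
f = -2 + 4*√862 (f = -2 + √(6551 + 7241) = -2 + √13792 = -2 + 4*√862 ≈ 115.44)
1/(12099 + ((f + 84*(-91)) + (11*(-18))*(-13))) - K(-136, -195) = 1/(12099 + (((-2 + 4*√862) + 84*(-91)) + (11*(-18))*(-13))) - 1*(-136) = 1/(12099 + (((-2 + 4*√862) - 7644) - 198*(-13))) + 136 = 1/(12099 + ((-7646 + 4*√862) + 2574)) + 136 = 1/(12099 + (-5072 + 4*√862)) + 136 = 1/(7027 + 4*√862) + 136 = 136 + 1/(7027 + 4*√862)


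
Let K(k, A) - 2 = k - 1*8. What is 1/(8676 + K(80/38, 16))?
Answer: 19/164770 ≈ 0.00011531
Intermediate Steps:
K(k, A) = -6 + k (K(k, A) = 2 + (k - 1*8) = 2 + (k - 8) = 2 + (-8 + k) = -6 + k)
1/(8676 + K(80/38, 16)) = 1/(8676 + (-6 + 80/38)) = 1/(8676 + (-6 + 80*(1/38))) = 1/(8676 + (-6 + 40/19)) = 1/(8676 - 74/19) = 1/(164770/19) = 19/164770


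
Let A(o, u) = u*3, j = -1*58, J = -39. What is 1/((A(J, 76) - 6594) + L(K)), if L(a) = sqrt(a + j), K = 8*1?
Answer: -3183/20263003 - 5*I*sqrt(2)/40526006 ≈ -0.00015708 - 1.7448e-7*I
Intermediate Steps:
j = -58
A(o, u) = 3*u
K = 8
L(a) = sqrt(-58 + a) (L(a) = sqrt(a - 58) = sqrt(-58 + a))
1/((A(J, 76) - 6594) + L(K)) = 1/((3*76 - 6594) + sqrt(-58 + 8)) = 1/((228 - 6594) + sqrt(-50)) = 1/(-6366 + 5*I*sqrt(2))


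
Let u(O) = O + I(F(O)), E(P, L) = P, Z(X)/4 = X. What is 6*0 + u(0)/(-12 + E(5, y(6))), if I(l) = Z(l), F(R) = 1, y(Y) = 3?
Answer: -4/7 ≈ -0.57143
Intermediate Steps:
Z(X) = 4*X
I(l) = 4*l
u(O) = 4 + O (u(O) = O + 4*1 = O + 4 = 4 + O)
6*0 + u(0)/(-12 + E(5, y(6))) = 6*0 + (4 + 0)/(-12 + 5) = 0 + 4/(-7) = 0 + 4*(-⅐) = 0 - 4/7 = -4/7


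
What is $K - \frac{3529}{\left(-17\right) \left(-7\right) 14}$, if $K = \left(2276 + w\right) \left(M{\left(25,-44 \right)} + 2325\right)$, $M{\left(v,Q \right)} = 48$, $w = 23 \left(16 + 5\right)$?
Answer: $\frac{10907476733}{1666} \approx 6.5471 \cdot 10^{6}$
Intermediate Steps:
$w = 483$ ($w = 23 \cdot 21 = 483$)
$K = 6547107$ ($K = \left(2276 + 483\right) \left(48 + 2325\right) = 2759 \cdot 2373 = 6547107$)
$K - \frac{3529}{\left(-17\right) \left(-7\right) 14} = 6547107 - \frac{3529}{\left(-17\right) \left(-7\right) 14} = 6547107 - \frac{3529}{119 \cdot 14} = 6547107 - \frac{3529}{1666} = \frac{10907476733}{1666}$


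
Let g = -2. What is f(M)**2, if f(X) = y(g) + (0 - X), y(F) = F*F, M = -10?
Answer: 196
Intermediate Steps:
y(F) = F**2
f(X) = 4 - X (f(X) = (-2)**2 + (0 - X) = 4 - X)
f(M)**2 = (4 - 1*(-10))**2 = (4 + 10)**2 = 14**2 = 196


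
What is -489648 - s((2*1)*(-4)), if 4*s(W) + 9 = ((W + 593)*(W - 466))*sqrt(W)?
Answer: -1958583/4 + 138645*I*sqrt(2) ≈ -4.8965e+5 + 1.9607e+5*I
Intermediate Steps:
s(W) = -9/4 + sqrt(W)*(-466 + W)*(593 + W)/4 (s(W) = -9/4 + (((W + 593)*(W - 466))*sqrt(W))/4 = -9/4 + (((593 + W)*(-466 + W))*sqrt(W))/4 = -9/4 + (((-466 + W)*(593 + W))*sqrt(W))/4 = -9/4 + (sqrt(W)*(-466 + W)*(593 + W))/4 = -9/4 + sqrt(W)*(-466 + W)*(593 + W)/4)
-489648 - s((2*1)*(-4)) = -489648 - (-9/4 - 138169*2*I*sqrt(2)/2 + ((2*1)*(-4))**(5/2)/4 + 127*((2*1)*(-4))**(3/2)/4) = -489648 - (-9/4 - 138169*2*I*sqrt(2)/2 + (2*(-4))**(5/2)/4 + 127*(2*(-4))**(3/2)/4) = -489648 - (-9/4 - 138169*I*sqrt(2) + (-8)**(5/2)/4 + 127*(-8)**(3/2)/4) = -489648 - (-9/4 - 138169*I*sqrt(2) + (128*I*sqrt(2))/4 + 127*(-16*I*sqrt(2))/4) = -489648 - (-9/4 - 138169*I*sqrt(2) + 32*I*sqrt(2) - 508*I*sqrt(2)) = -489648 - (-9/4 - 138645*I*sqrt(2)) = -489648 + (9/4 + 138645*I*sqrt(2)) = -1958583/4 + 138645*I*sqrt(2)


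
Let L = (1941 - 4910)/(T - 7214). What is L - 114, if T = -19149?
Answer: -3002413/26363 ≈ -113.89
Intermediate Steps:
L = 2969/26363 (L = (1941 - 4910)/(-19149 - 7214) = -2969/(-26363) = -2969*(-1/26363) = 2969/26363 ≈ 0.11262)
L - 114 = 2969/26363 - 114 = -3002413/26363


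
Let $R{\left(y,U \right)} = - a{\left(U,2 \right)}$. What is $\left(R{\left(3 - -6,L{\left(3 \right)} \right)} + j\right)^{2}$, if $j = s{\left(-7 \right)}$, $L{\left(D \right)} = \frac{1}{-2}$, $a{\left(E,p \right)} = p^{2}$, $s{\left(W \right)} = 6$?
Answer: $4$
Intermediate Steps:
$L{\left(D \right)} = - \frac{1}{2}$
$R{\left(y,U \right)} = -4$ ($R{\left(y,U \right)} = - 2^{2} = \left(-1\right) 4 = -4$)
$j = 6$
$\left(R{\left(3 - -6,L{\left(3 \right)} \right)} + j\right)^{2} = \left(-4 + 6\right)^{2} = 2^{2} = 4$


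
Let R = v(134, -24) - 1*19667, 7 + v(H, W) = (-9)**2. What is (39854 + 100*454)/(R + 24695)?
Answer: 42627/2551 ≈ 16.710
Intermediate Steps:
v(H, W) = 74 (v(H, W) = -7 + (-9)**2 = -7 + 81 = 74)
R = -19593 (R = 74 - 1*19667 = 74 - 19667 = -19593)
(39854 + 100*454)/(R + 24695) = (39854 + 100*454)/(-19593 + 24695) = (39854 + 45400)/5102 = 85254*(1/5102) = 42627/2551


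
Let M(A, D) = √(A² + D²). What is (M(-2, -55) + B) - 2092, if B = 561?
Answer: -1531 + √3029 ≈ -1476.0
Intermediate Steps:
(M(-2, -55) + B) - 2092 = (√((-2)² + (-55)²) + 561) - 2092 = (√(4 + 3025) + 561) - 2092 = (√3029 + 561) - 2092 = (561 + √3029) - 2092 = -1531 + √3029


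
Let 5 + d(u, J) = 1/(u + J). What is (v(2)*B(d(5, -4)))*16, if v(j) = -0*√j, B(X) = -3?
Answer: 0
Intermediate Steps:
d(u, J) = -5 + 1/(J + u) (d(u, J) = -5 + 1/(u + J) = -5 + 1/(J + u))
v(j) = 0 (v(j) = -1*0 = 0)
(v(2)*B(d(5, -4)))*16 = (0*(-3))*16 = 0*16 = 0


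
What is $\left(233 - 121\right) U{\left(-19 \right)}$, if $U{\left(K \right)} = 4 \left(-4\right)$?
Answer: $-1792$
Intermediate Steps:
$U{\left(K \right)} = -16$
$\left(233 - 121\right) U{\left(-19 \right)} = \left(233 - 121\right) \left(-16\right) = 112 \left(-16\right) = -1792$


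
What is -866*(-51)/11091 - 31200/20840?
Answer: 4786502/1926137 ≈ 2.4850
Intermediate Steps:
-866*(-51)/11091 - 31200/20840 = 44166*(1/11091) - 31200*1/20840 = 14722/3697 - 780/521 = 4786502/1926137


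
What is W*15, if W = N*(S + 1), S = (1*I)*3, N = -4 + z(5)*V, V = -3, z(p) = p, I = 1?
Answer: -1140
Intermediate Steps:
N = -19 (N = -4 + 5*(-3) = -4 - 15 = -19)
S = 3 (S = (1*1)*3 = 1*3 = 3)
W = -76 (W = -19*(3 + 1) = -19*4 = -76)
W*15 = -76*15 = -1140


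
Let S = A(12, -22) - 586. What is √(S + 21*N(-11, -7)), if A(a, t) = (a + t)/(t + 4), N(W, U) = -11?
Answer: 2*I*√1837/3 ≈ 28.573*I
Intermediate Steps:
A(a, t) = (a + t)/(4 + t)
S = -5269/9 (S = (12 - 22)/(4 - 22) - 586 = -10/(-18) - 586 = -1/18*(-10) - 586 = 5/9 - 586 = -5269/9 ≈ -585.44)
√(S + 21*N(-11, -7)) = √(-5269/9 + 21*(-11)) = √(-5269/9 - 231) = √(-7348/9) = 2*I*√1837/3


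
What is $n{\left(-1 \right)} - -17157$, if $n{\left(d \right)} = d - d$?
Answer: $17157$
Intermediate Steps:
$n{\left(d \right)} = 0$
$n{\left(-1 \right)} - -17157 = 0 - -17157 = 0 + 17157 = 17157$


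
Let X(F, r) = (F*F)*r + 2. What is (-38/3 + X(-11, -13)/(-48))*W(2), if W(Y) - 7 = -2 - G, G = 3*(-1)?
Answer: 321/2 ≈ 160.50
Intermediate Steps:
G = -3
W(Y) = 8 (W(Y) = 7 + (-2 - 1*(-3)) = 7 + (-2 + 3) = 7 + 1 = 8)
X(F, r) = 2 + r*F² (X(F, r) = F²*r + 2 = r*F² + 2 = 2 + r*F²)
(-38/3 + X(-11, -13)/(-48))*W(2) = (-38/3 + (2 - 13*(-11)²)/(-48))*8 = (-38*⅓ + (2 - 13*121)*(-1/48))*8 = (-38/3 + (2 - 1573)*(-1/48))*8 = (-38/3 - 1571*(-1/48))*8 = (-38/3 + 1571/48)*8 = (321/16)*8 = 321/2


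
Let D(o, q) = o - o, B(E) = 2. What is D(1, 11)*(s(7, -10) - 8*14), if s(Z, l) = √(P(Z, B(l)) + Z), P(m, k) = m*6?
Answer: 0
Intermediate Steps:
P(m, k) = 6*m
D(o, q) = 0
s(Z, l) = √7*√Z (s(Z, l) = √(6*Z + Z) = √(7*Z) = √7*√Z)
D(1, 11)*(s(7, -10) - 8*14) = 0*(√7*√7 - 8*14) = 0*(7 - 112) = 0*(-105) = 0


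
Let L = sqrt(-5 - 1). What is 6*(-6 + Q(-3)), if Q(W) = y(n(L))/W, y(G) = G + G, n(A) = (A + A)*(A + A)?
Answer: 60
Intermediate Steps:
L = I*sqrt(6) (L = sqrt(-6) = I*sqrt(6) ≈ 2.4495*I)
n(A) = 4*A**2 (n(A) = (2*A)*(2*A) = 4*A**2)
y(G) = 2*G
Q(W) = -48/W (Q(W) = (2*(4*(I*sqrt(6))**2))/W = (2*(4*(-6)))/W = (2*(-24))/W = -48/W)
6*(-6 + Q(-3)) = 6*(-6 - 48/(-3)) = 6*(-6 - 48*(-1/3)) = 6*(-6 + 16) = 6*10 = 60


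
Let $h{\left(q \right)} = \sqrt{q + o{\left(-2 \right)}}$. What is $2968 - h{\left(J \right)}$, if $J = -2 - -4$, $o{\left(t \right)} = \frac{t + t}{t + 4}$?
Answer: $2968$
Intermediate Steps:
$o{\left(t \right)} = \frac{2 t}{4 + t}$
$J = 2$ ($J = -2 + 4 = 2$)
$h{\left(q \right)} = \sqrt{-2 + q}$ ($h{\left(q \right)} = \sqrt{q + 2 \left(-2\right) \frac{1}{4 - 2}} = \sqrt{q + 2 \left(-2\right) \frac{1}{2}} = \sqrt{q - 2} = \sqrt{-2 + q}$)
$2968 - h{\left(J \right)} = 2968 - \sqrt{-2 + 2} = 2968 - \sqrt{0} = 2968 - 0 = 2968 + 0 = 2968$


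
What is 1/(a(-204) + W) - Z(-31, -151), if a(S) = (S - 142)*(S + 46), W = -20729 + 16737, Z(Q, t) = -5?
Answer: 253381/50676 ≈ 5.0000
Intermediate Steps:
W = -3992
a(S) = (-142 + S)*(46 + S)
1/(a(-204) + W) - Z(-31, -151) = 1/((-6532 + (-204)**2 - 96*(-204)) - 3992) - 1*(-5) = 1/((-6532 + 41616 + 19584) - 3992) + 5 = 1/(54668 - 3992) + 5 = 1/50676 + 5 = 253381/50676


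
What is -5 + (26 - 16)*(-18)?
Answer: -185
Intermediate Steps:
-5 + (26 - 16)*(-18) = -5 + 10*(-18) = -5 - 180 = -185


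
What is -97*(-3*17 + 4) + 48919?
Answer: 53478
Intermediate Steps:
-97*(-3*17 + 4) + 48919 = -97*(-51 + 4) + 48919 = -97*(-47) + 48919 = 4559 + 48919 = 53478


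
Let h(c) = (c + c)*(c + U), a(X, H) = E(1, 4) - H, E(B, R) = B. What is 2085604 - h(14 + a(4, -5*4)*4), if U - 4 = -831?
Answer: 2228488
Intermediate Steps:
U = -827 (U = 4 - 831 = -827)
a(X, H) = 1 - H
h(c) = 2*c*(-827 + c) (h(c) = (c + c)*(c - 827) = (2*c)*(-827 + c) = 2*c*(-827 + c))
2085604 - h(14 + a(4, -5*4)*4) = 2085604 - 2*(14 + (1 - (-5)*4)*4)*(-827 + (14 + (1 - (-5)*4)*4)) = 2085604 - 2*(14 + (1 - 1*(-20))*4)*(-827 + (14 + (1 - 1*(-20))*4)) = 2085604 - 2*(14 + (1 + 20)*4)*(-827 + (14 + (1 + 20)*4)) = 2085604 - 2*(14 + 21*4)*(-827 + (14 + 21*4)) = 2085604 - 2*(14 + 84)*(-827 + (14 + 84)) = 2085604 - 2*98*(-827 + 98) = 2085604 - 2*98*(-729) = 2085604 - 1*(-142884) = 2085604 + 142884 = 2228488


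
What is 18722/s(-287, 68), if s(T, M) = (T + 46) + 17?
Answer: -9361/112 ≈ -83.580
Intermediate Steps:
s(T, M) = 63 + T (s(T, M) = (46 + T) + 17 = 63 + T)
18722/s(-287, 68) = 18722/(63 - 287) = 18722/(-224) = 18722*(-1/224) = -9361/112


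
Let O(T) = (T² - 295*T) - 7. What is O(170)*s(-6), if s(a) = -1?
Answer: 21257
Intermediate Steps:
O(T) = -7 + T² - 295*T
O(170)*s(-6) = (-7 + 170² - 295*170)*(-1) = (-7 + 28900 - 50150)*(-1) = -21257*(-1) = 21257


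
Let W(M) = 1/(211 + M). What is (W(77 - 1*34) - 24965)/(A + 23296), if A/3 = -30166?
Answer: 6341109/17069308 ≈ 0.37149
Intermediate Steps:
A = -90498 (A = 3*(-30166) = -90498)
(W(77 - 1*34) - 24965)/(A + 23296) = (1/(211 + (77 - 1*34)) - 24965)/(-90498 + 23296) = (1/(211 + (77 - 34)) - 24965)/(-67202) = (1/(211 + 43) - 24965)*(-1/67202) = (1/254 - 24965)*(-1/67202) = -6341109/254*(-1/67202) = 6341109/17069308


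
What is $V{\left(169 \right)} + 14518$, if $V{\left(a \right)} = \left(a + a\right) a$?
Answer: $71640$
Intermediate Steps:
$V{\left(a \right)} = 2 a^{2}$ ($V{\left(a \right)} = 2 a a = 2 a^{2}$)
$V{\left(169 \right)} + 14518 = 2 \cdot 169^{2} + 14518 = 2 \cdot 28561 + 14518 = 57122 + 14518 = 71640$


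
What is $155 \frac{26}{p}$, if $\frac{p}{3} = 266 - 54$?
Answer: $\frac{2015}{318} \approx 6.3365$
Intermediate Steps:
$p = 636$ ($p = 3 \left(266 - 54\right) = 3 \cdot 212 = 636$)
$155 \frac{26}{p} = 155 \cdot \frac{26}{636} = 155 \cdot 26 \cdot \frac{1}{636} = 155 \cdot \frac{13}{318} = \frac{2015}{318}$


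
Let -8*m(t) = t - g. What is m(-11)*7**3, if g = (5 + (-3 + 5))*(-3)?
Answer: -1715/4 ≈ -428.75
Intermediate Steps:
g = -21 (g = (5 + 2)*(-3) = 7*(-3) = -21)
m(t) = -21/8 - t/8 (m(t) = -(t - 1*(-21))/8 = -(t + 21)/8 = -(21 + t)/8 = -21/8 - t/8)
m(-11)*7**3 = (-21/8 - 1/8*(-11))*7**3 = (-21/8 + 11/8)*343 = -5/4*343 = -1715/4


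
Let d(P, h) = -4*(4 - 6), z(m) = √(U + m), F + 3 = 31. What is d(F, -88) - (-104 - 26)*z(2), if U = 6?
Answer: 8 + 260*√2 ≈ 375.70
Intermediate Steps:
F = 28 (F = -3 + 31 = 28)
z(m) = √(6 + m)
d(P, h) = 8 (d(P, h) = -4*(-2) = 8)
d(F, -88) - (-104 - 26)*z(2) = 8 - (-104 - 26)*√(6 + 2) = 8 - (-130)*√8 = 8 - (-130)*2*√2 = 8 - (-260)*√2 = 8 + 260*√2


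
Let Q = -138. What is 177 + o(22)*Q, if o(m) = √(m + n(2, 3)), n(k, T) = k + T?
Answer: 177 - 414*√3 ≈ -540.07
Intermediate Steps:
n(k, T) = T + k
o(m) = √(5 + m) (o(m) = √(m + (3 + 2)) = √(m + 5) = √(5 + m))
177 + o(22)*Q = 177 + √(5 + 22)*(-138) = 177 + √27*(-138) = 177 + (3*√3)*(-138) = 177 - 414*√3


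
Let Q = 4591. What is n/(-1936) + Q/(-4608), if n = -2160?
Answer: 66569/557568 ≈ 0.11939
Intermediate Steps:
n/(-1936) + Q/(-4608) = -2160/(-1936) + 4591/(-4608) = -2160*(-1/1936) + 4591*(-1/4608) = 135/121 - 4591/4608 = 66569/557568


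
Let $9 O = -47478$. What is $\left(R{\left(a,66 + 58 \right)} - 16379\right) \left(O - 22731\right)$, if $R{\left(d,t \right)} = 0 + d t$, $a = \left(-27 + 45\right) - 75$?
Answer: $\frac{1969993493}{3} \approx 6.5666 \cdot 10^{8}$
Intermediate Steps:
$a = -57$ ($a = 18 - 75 = -57$)
$O = - \frac{15826}{3}$ ($O = \frac{1}{9} \left(-47478\right) = - \frac{15826}{3} \approx -5275.3$)
$R{\left(d,t \right)} = d t$
$\left(R{\left(a,66 + 58 \right)} - 16379\right) \left(O - 22731\right) = \left(- 57 \left(66 + 58\right) - 16379\right) \left(- \frac{15826}{3} - 22731\right) = \left(\left(-57\right) 124 - 16379\right) \left(- \frac{84019}{3}\right) = \left(-7068 - 16379\right) \left(- \frac{84019}{3}\right) = \left(-23447\right) \left(- \frac{84019}{3}\right) = \frac{1969993493}{3}$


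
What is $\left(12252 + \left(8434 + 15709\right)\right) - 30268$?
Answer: $6127$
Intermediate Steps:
$\left(12252 + \left(8434 + 15709\right)\right) - 30268 = \left(12252 + 24143\right) - 30268 = 36395 - 30268 = 6127$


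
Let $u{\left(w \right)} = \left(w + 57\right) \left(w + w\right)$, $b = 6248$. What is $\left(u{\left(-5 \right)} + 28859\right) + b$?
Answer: $34587$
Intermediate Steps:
$u{\left(w \right)} = 2 w \left(57 + w\right)$ ($u{\left(w \right)} = \left(57 + w\right) 2 w = 2 w \left(57 + w\right)$)
$\left(u{\left(-5 \right)} + 28859\right) + b = \left(2 \left(-5\right) \left(57 - 5\right) + 28859\right) + 6248 = \left(2 \left(-5\right) 52 + 28859\right) + 6248 = \left(-520 + 28859\right) + 6248 = 28339 + 6248 = 34587$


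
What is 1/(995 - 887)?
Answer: 1/108 ≈ 0.0092593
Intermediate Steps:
1/(995 - 887) = 1/108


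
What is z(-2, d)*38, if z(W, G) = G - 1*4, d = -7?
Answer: -418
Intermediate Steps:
z(W, G) = -4 + G (z(W, G) = G - 4 = -4 + G)
z(-2, d)*38 = (-4 - 7)*38 = -11*38 = -418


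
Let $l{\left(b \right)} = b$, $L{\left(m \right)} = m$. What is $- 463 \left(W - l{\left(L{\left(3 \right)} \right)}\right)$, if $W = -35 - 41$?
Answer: $36577$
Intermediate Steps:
$W = -76$
$- 463 \left(W - l{\left(L{\left(3 \right)} \right)}\right) = - 463 \left(-76 - 3\right) = \left(-463\right) \left(-79\right) = 36577$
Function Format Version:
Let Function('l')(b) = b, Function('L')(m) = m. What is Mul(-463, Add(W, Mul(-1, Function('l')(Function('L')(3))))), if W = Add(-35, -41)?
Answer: 36577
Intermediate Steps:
W = -76
Mul(-463, Add(W, Mul(-1, Function('l')(Function('L')(3))))) = Mul(-463, Add(-76, Mul(-1, 3))) = Mul(-463, Add(-76, -3)) = Mul(-463, -79) = 36577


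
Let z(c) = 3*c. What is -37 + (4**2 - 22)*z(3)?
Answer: -91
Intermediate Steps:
-37 + (4**2 - 22)*z(3) = -37 + (4**2 - 22)*(3*3) = -37 + (16 - 22)*9 = -37 - 6*9 = -37 - 54 = -91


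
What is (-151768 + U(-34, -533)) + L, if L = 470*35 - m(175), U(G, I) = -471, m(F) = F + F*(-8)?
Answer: -134564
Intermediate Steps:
m(F) = -7*F (m(F) = F - 8*F = -7*F)
L = 17675 (L = 470*35 - (-7)*175 = 16450 - 1*(-1225) = 16450 + 1225 = 17675)
(-151768 + U(-34, -533)) + L = (-151768 - 471) + 17675 = -152239 + 17675 = -134564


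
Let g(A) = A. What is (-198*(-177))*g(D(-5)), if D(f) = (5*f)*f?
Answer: 4380750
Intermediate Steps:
D(f) = 5*f**2
(-198*(-177))*g(D(-5)) = (-198*(-177))*(5*(-5)**2) = 35046*(5*25) = 35046*125 = 4380750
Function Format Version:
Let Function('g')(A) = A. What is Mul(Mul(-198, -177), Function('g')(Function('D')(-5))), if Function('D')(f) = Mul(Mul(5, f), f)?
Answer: 4380750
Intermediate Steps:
Function('D')(f) = Mul(5, Pow(f, 2))
Mul(Mul(-198, -177), Function('g')(Function('D')(-5))) = Mul(Mul(-198, -177), Mul(5, Pow(-5, 2))) = Mul(35046, Mul(5, 25)) = Mul(35046, 125) = 4380750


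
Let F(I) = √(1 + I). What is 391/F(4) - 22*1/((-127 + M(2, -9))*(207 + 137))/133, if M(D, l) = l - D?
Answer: 11/3156888 + 391*√5/5 ≈ 174.86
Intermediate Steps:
391/F(4) - 22*1/((-127 + M(2, -9))*(207 + 137))/133 = 391/(√(1 + 4)) - 22*1/((-127 + (-9 - 1*2))*(207 + 137))/133 = 391/(√5) - 22*1/(344*(-127 + (-9 - 2)))*(1/133) = 391*(√5/5) - 22*1/(344*(-127 - 11))*(1/133) = 391*√5/5 - 22/(344*(-138))*(1/133) = 391*√5/5 - 22/(-47472)*(1/133) = 391*√5/5 - 22*(-1/47472)*(1/133) = 391*√5/5 + (11/23736)*(1/133) = 391*√5/5 + 11/3156888 = 11/3156888 + 391*√5/5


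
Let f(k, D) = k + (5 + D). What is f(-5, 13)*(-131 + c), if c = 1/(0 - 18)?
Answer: -30667/18 ≈ -1703.7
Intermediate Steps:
f(k, D) = 5 + D + k
c = -1/18 (c = 1/(-18) = -1/18 ≈ -0.055556)
f(-5, 13)*(-131 + c) = (5 + 13 - 5)*(-131 - 1/18) = 13*(-2359/18) = -30667/18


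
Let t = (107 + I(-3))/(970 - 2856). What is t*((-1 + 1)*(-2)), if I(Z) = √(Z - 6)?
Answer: 0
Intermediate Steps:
I(Z) = √(-6 + Z)
t = -107/1886 - 3*I/1886 (t = (107 + √(-6 - 3))/(970 - 2856) = (107 + √(-9))/(-1886) = (107 + 3*I)*(-1/1886) = -107/1886 - 3*I/1886 ≈ -0.056734 - 0.0015907*I)
t*((-1 + 1)*(-2)) = (-107/1886 - 3*I/1886)*((-1 + 1)*(-2)) = (-107/1886 - 3*I/1886)*(0*(-2)) = (-107/1886 - 3*I/1886)*0 = 0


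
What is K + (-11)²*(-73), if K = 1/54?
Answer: -476981/54 ≈ -8833.0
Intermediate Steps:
K = 1/54 ≈ 0.018519
K + (-11)²*(-73) = 1/54 + (-11)²*(-73) = 1/54 + 121*(-73) = 1/54 - 8833 = -476981/54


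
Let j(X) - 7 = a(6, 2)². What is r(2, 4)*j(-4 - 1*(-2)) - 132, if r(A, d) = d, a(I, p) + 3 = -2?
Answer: -4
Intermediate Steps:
a(I, p) = -5 (a(I, p) = -3 - 2 = -5)
j(X) = 32 (j(X) = 7 + (-5)² = 7 + 25 = 32)
r(2, 4)*j(-4 - 1*(-2)) - 132 = 4*32 - 132 = 128 - 132 = -4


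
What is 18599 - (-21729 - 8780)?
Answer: 49108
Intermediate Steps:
18599 - (-21729 - 8780) = 18599 - 1*(-30509) = 18599 + 30509 = 49108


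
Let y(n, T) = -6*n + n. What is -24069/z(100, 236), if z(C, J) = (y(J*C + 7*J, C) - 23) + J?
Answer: 24069/126047 ≈ 0.19095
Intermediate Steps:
y(n, T) = -5*n
z(C, J) = -23 - 34*J - 5*C*J (z(C, J) = (-5*(J*C + 7*J) - 23) + J = (-5*(C*J + 7*J) - 23) + J = (-5*(7*J + C*J) - 23) + J = ((-35*J - 5*C*J) - 23) + J = (-23 - 35*J - 5*C*J) + J = -23 - 34*J - 5*C*J)
-24069/z(100, 236) = -24069/(-23 + 236 - 5*236*(7 + 100)) = -24069/(-23 + 236 - 5*236*107) = -24069/(-23 + 236 - 126260) = -24069/(-126047) = -24069*(-1/126047) = 24069/126047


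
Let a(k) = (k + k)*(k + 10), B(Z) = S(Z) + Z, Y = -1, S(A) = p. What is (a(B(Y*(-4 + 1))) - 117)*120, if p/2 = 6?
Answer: 75960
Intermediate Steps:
p = 12 (p = 2*6 = 12)
S(A) = 12
B(Z) = 12 + Z
a(k) = 2*k*(10 + k) (a(k) = (2*k)*(10 + k) = 2*k*(10 + k))
(a(B(Y*(-4 + 1))) - 117)*120 = (2*(12 - (-4 + 1))*(10 + (12 - (-4 + 1))) - 117)*120 = (2*(12 - 1*(-3))*(10 + (12 - 1*(-3))) - 117)*120 = (2*(12 + 3)*(10 + (12 + 3)) - 117)*120 = (2*15*(10 + 15) - 117)*120 = (2*15*25 - 117)*120 = (750 - 117)*120 = 633*120 = 75960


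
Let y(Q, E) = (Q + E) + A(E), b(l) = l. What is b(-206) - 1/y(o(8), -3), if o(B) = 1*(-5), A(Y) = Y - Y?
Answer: -1647/8 ≈ -205.88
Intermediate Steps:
A(Y) = 0
o(B) = -5
y(Q, E) = E + Q (y(Q, E) = (Q + E) + 0 = (E + Q) + 0 = E + Q)
b(-206) - 1/y(o(8), -3) = -206 - 1/(-3 - 5) = -206 - 1/(-8) = -206 - 1*(-⅛) = -206 + ⅛ = -1647/8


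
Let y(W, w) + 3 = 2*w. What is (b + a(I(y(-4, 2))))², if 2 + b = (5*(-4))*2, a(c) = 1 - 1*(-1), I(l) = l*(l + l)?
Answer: 1600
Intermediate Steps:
y(W, w) = -3 + 2*w
I(l) = 2*l² (I(l) = l*(2*l) = 2*l²)
a(c) = 2 (a(c) = 1 + 1 = 2)
b = -42 (b = -2 + (5*(-4))*2 = -2 - 20*2 = -2 - 40 = -42)
(b + a(I(y(-4, 2))))² = (-42 + 2)² = (-40)² = 1600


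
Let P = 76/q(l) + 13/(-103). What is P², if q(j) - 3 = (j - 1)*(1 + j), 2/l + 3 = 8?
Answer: 9506055001/7733961 ≈ 1229.1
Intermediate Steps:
l = ⅖ (l = 2/(-3 + 8) = 2/5 = 2*(⅕) = ⅖ ≈ 0.40000)
q(j) = 3 + (1 + j)*(-1 + j) (q(j) = 3 + (j - 1)*(1 + j) = 3 + (-1 + j)*(1 + j) = 3 + (1 + j)*(-1 + j))
P = 97499/2781 (P = 76/(2 + (⅖)²) + 13/(-103) = 76/(2 + 4/25) + 13*(-1/103) = 76/(54/25) - 13/103 = 76*(25/54) - 13/103 = 950/27 - 13/103 = 97499/2781 ≈ 35.059)
P² = (97499/2781)² = 9506055001/7733961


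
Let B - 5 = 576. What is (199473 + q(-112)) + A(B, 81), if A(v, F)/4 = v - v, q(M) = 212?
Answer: 199685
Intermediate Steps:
B = 581 (B = 5 + 576 = 581)
A(v, F) = 0 (A(v, F) = 4*(v - v) = 4*0 = 0)
(199473 + q(-112)) + A(B, 81) = (199473 + 212) + 0 = 199685 + 0 = 199685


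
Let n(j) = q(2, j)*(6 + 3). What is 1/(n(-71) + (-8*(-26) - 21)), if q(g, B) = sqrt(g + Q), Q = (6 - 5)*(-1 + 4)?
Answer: 187/34564 - 9*sqrt(5)/34564 ≈ 0.0048280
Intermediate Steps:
Q = 3 (Q = 1*3 = 3)
q(g, B) = sqrt(3 + g) (q(g, B) = sqrt(g + 3) = sqrt(3 + g))
n(j) = 9*sqrt(5) (n(j) = sqrt(3 + 2)*(6 + 3) = sqrt(5)*9 = 9*sqrt(5))
1/(n(-71) + (-8*(-26) - 21)) = 1/(9*sqrt(5) + (-8*(-26) - 21)) = 1/(9*sqrt(5) + (208 - 21)) = 1/(9*sqrt(5) + 187) = 1/(187 + 9*sqrt(5))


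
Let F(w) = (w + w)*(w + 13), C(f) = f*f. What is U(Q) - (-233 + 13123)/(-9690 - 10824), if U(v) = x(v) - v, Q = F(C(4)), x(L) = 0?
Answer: -9512051/10257 ≈ -927.37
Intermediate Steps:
C(f) = f²
F(w) = 2*w*(13 + w) (F(w) = (2*w)*(13 + w) = 2*w*(13 + w))
Q = 928 (Q = 2*4²*(13 + 4²) = 2*16*(13 + 16) = 2*16*29 = 928)
U(v) = -v (U(v) = 0 - v = -v)
U(Q) - (-233 + 13123)/(-9690 - 10824) = -1*928 - (-233 + 13123)/(-9690 - 10824) = -928 - 12890/(-20514) = -928 - 12890*(-1)/20514 = -928 - 1*(-6445/10257) = -928 + 6445/10257 = -9512051/10257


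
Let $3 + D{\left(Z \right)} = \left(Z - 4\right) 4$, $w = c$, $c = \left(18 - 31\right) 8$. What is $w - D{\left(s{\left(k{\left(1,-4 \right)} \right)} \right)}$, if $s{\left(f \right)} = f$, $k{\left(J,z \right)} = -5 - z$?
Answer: $-81$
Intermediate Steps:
$c = -104$ ($c = \left(-13\right) 8 = -104$)
$w = -104$
$D{\left(Z \right)} = -19 + 4 Z$ ($D{\left(Z \right)} = -3 + \left(Z - 4\right) 4 = -3 + \left(-4 + Z\right) 4 = -3 + \left(-16 + 4 Z\right) = -19 + 4 Z$)
$w - D{\left(s{\left(k{\left(1,-4 \right)} \right)} \right)} = -104 - \left(-19 + 4 \left(-5 - -4\right)\right) = -104 - \left(-19 + 4 \left(-5 + 4\right)\right) = -104 - \left(-19 + 4 \left(-1\right)\right) = -104 - \left(-19 - 4\right) = -104 - -23 = -104 + 23 = -81$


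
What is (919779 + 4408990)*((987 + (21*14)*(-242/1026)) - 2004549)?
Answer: -1825747950398240/171 ≈ -1.0677e+13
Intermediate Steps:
(919779 + 4408990)*((987 + (21*14)*(-242/1026)) - 2004549) = 5328769*((987 + 294*(-242*1/1026)) - 2004549) = 5328769*((987 + 294*(-121/513)) - 2004549) = 5328769*((987 - 11858/171) - 2004549) = 5328769*(156919/171 - 2004549) = 5328769*(-342620960/171) = -1825747950398240/171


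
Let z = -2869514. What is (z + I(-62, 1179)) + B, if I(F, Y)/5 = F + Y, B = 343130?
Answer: -2520799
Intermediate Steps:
I(F, Y) = 5*F + 5*Y (I(F, Y) = 5*(F + Y) = 5*F + 5*Y)
(z + I(-62, 1179)) + B = (-2869514 + (5*(-62) + 5*1179)) + 343130 = (-2869514 + (-310 + 5895)) + 343130 = (-2869514 + 5585) + 343130 = -2863929 + 343130 = -2520799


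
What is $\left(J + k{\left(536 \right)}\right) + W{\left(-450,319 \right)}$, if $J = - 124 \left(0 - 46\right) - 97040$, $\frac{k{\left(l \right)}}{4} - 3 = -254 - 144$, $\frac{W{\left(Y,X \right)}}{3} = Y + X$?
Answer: $-93309$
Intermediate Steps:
$W{\left(Y,X \right)} = 3 X + 3 Y$ ($W{\left(Y,X \right)} = 3 \left(Y + X\right) = 3 \left(X + Y\right) = 3 X + 3 Y$)
$k{\left(l \right)} = -1580$ ($k{\left(l \right)} = 12 + 4 \left(-254 - 144\right) = 12 + 4 \left(-398\right) = 12 - 1592 = -1580$)
$J = -91336$ ($J = \left(-124\right) \left(-46\right) - 97040 = 5704 - 97040 = -91336$)
$\left(J + k{\left(536 \right)}\right) + W{\left(-450,319 \right)} = \left(-91336 - 1580\right) + \left(3 \cdot 319 + 3 \left(-450\right)\right) = -92916 + \left(957 - 1350\right) = -92916 - 393 = -93309$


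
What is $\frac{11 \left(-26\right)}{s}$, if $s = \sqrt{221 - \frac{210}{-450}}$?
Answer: $- \frac{13 \sqrt{49830}}{151} \approx -19.218$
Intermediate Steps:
$s = \frac{\sqrt{49830}}{15}$ ($s = \sqrt{221 - - \frac{7}{15}} = \sqrt{221 + \frac{7}{15}} = \sqrt{\frac{3322}{15}} = \frac{\sqrt{49830}}{15} \approx 14.882$)
$\frac{11 \left(-26\right)}{s} = \frac{11 \left(-26\right)}{\frac{1}{15} \sqrt{49830}} = - 286 \frac{\sqrt{49830}}{3322} = - \frac{13 \sqrt{49830}}{151}$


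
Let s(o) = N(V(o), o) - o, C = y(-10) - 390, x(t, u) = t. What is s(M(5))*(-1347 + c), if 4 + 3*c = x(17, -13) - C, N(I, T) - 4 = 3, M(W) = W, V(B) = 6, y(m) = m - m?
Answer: -7276/3 ≈ -2425.3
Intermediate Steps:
y(m) = 0
N(I, T) = 7 (N(I, T) = 4 + 3 = 7)
C = -390 (C = 0 - 390 = -390)
s(o) = 7 - o
c = 403/3 (c = -4/3 + (17 - 1*(-390))/3 = -4/3 + (17 + 390)/3 = -4/3 + (⅓)*407 = -4/3 + 407/3 = 403/3 ≈ 134.33)
s(M(5))*(-1347 + c) = (7 - 1*5)*(-1347 + 403/3) = (7 - 5)*(-3638/3) = 2*(-3638/3) = -7276/3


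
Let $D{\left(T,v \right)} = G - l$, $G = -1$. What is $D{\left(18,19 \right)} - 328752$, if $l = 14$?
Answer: $-328767$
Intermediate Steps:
$D{\left(T,v \right)} = -15$ ($D{\left(T,v \right)} = -1 - 14 = -15$)
$D{\left(18,19 \right)} - 328752 = -15 - 328752 = -328767$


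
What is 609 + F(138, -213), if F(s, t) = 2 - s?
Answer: 473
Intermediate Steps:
609 + F(138, -213) = 609 + (2 - 1*138) = 609 + (2 - 138) = 609 - 136 = 473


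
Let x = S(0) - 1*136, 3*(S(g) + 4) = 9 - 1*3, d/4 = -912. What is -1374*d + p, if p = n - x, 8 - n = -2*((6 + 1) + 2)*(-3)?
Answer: 5012444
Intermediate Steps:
d = -3648 (d = 4*(-912) = -3648)
S(g) = -2 (S(g) = -4 + (9 - 1*3)/3 = -4 + (9 - 3)/3 = -4 + (1/3)*6 = -4 + 2 = -2)
n = -46 (n = 8 - (-2*((6 + 1) + 2))*(-3) = 8 - (-2*(7 + 2))*(-3) = 8 - (-2*9)*(-3) = 8 - (-18)*(-3) = 8 - 1*54 = 8 - 54 = -46)
x = -138 (x = -2 - 1*136 = -2 - 136 = -138)
p = 92 (p = -46 - 1*(-138) = -46 + 138 = 92)
-1374*d + p = -1374*(-3648) + 92 = 5012352 + 92 = 5012444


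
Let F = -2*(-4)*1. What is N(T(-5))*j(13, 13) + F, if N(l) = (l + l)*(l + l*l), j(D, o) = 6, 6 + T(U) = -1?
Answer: -3520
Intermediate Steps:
T(U) = -7 (T(U) = -6 - 1 = -7)
N(l) = 2*l*(l + l²) (N(l) = (2*l)*(l + l²) = 2*l*(l + l²))
F = 8 (F = 8*1 = 8)
N(T(-5))*j(13, 13) + F = (2*(-7)²*(1 - 7))*6 + 8 = (2*49*(-6))*6 + 8 = -588*6 + 8 = -3528 + 8 = -3520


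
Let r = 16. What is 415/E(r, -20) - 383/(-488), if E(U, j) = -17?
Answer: -196009/8296 ≈ -23.627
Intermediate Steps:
415/E(r, -20) - 383/(-488) = 415/(-17) - 383/(-488) = 415*(-1/17) - 383*(-1/488) = -415/17 + 383/488 = -196009/8296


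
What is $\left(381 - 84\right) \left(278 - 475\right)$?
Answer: $-58509$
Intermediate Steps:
$\left(381 - 84\right) \left(278 - 475\right) = 297 \left(-197\right) = -58509$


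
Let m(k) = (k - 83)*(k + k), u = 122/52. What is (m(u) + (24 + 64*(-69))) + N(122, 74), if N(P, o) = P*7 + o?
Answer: -1298749/338 ≈ -3842.5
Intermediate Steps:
N(P, o) = o + 7*P (N(P, o) = 7*P + o = o + 7*P)
u = 61/26 (u = 122*(1/52) = 61/26 ≈ 2.3462)
m(k) = 2*k*(-83 + k) (m(k) = (-83 + k)*(2*k) = 2*k*(-83 + k))
(m(u) + (24 + 64*(-69))) + N(122, 74) = (2*(61/26)*(-83 + 61/26) + (24 + 64*(-69))) + (74 + 7*122) = (2*(61/26)*(-2097/26) + (24 - 4416)) + (74 + 854) = (-127917/338 - 4392) + 928 = -1612413/338 + 928 = -1298749/338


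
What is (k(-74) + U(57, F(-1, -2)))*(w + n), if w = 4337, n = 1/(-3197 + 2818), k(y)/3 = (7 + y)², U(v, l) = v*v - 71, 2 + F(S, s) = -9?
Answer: 27359752690/379 ≈ 7.2189e+7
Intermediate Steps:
F(S, s) = -11 (F(S, s) = -2 - 9 = -11)
U(v, l) = -71 + v² (U(v, l) = v² - 71 = -71 + v²)
k(y) = 3*(7 + y)²
n = -1/379 (n = 1/(-379) = -1/379 ≈ -0.0026385)
(k(-74) + U(57, F(-1, -2)))*(w + n) = (3*(7 - 74)² + (-71 + 57²))*(4337 - 1/379) = (3*(-67)² + (-71 + 3249))*(1643722/379) = (3*4489 + 3178)*(1643722/379) = (13467 + 3178)*(1643722/379) = 16645*(1643722/379) = 27359752690/379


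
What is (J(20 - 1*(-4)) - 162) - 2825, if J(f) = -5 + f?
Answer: -2968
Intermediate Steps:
(J(20 - 1*(-4)) - 162) - 2825 = ((-5 + (20 - 1*(-4))) - 162) - 2825 = ((-5 + (20 + 4)) - 162) - 2825 = ((-5 + 24) - 162) - 2825 = (19 - 162) - 2825 = -143 - 2825 = -2968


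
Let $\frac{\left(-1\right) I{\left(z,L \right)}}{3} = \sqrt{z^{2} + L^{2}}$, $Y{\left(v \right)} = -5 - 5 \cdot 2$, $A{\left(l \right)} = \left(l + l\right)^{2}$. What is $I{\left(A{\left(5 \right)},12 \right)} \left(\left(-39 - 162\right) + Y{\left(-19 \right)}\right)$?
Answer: $2592 \sqrt{634} \approx 65265.0$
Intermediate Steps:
$A{\left(l \right)} = 4 l^{2}$ ($A{\left(l \right)} = \left(2 l\right)^{2} = 4 l^{2}$)
$Y{\left(v \right)} = -15$ ($Y{\left(v \right)} = -5 - 10 = -15$)
$I{\left(z,L \right)} = - 3 \sqrt{L^{2} + z^{2}}$ ($I{\left(z,L \right)} = - 3 \sqrt{z^{2} + L^{2}} = - 3 \sqrt{L^{2} + z^{2}}$)
$I{\left(A{\left(5 \right)},12 \right)} \left(\left(-39 - 162\right) + Y{\left(-19 \right)}\right) = - 3 \sqrt{12^{2} + \left(4 \cdot 5^{2}\right)^{2}} \left(\left(-39 - 162\right) - 15\right) = - 3 \sqrt{144 + \left(4 \cdot 25\right)^{2}} \left(\left(-39 - 162\right) - 15\right) = - 3 \sqrt{144 + 100^{2}} \left(-201 - 15\right) = - 3 \sqrt{144 + 10000} \left(-216\right) = - 3 \sqrt{10144} \left(-216\right) = - 3 \cdot 4 \sqrt{634} \left(-216\right) = - 12 \sqrt{634} \left(-216\right) = 2592 \sqrt{634}$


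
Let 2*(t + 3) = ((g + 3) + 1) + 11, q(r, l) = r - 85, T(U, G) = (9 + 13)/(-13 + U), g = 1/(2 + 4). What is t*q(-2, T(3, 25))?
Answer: -1595/4 ≈ -398.75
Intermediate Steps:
g = ⅙ (g = 1/6 = ⅙ ≈ 0.16667)
T(U, G) = 22/(-13 + U)
q(r, l) = -85 + r
t = 55/12 (t = -3 + (((⅙ + 3) + 1) + 11)/2 = -3 + ((19/6 + 1) + 11)/2 = -3 + (25/6 + 11)/2 = -3 + (½)*(91/6) = -3 + 91/12 = 55/12 ≈ 4.5833)
t*q(-2, T(3, 25)) = 55*(-85 - 2)/12 = (55/12)*(-87) = -1595/4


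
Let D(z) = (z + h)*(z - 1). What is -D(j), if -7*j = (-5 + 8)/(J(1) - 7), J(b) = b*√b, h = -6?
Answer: -1079/196 ≈ -5.5051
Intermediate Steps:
J(b) = b^(3/2)
j = 1/14 (j = -(-5 + 8)/(7*(1^(3/2) - 7)) = -3/(7*(1 - 7)) = -3/(7*(-6)) = -3*(-1)/(7*6) = -⅐*(-½) = 1/14 ≈ 0.071429)
D(z) = (-1 + z)*(-6 + z) (D(z) = (z - 6)*(z - 1) = (-6 + z)*(-1 + z) = (-1 + z)*(-6 + z))
-D(j) = -(6 + (1/14)² - 7*1/14) = -(6 + 1/196 - ½) = -1*1079/196 = -1079/196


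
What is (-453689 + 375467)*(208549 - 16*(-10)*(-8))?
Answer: -16212995718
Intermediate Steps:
(-453689 + 375467)*(208549 - 16*(-10)*(-8)) = -78222*(208549 + 160*(-8)) = -78222*(208549 - 1280) = -78222*207269 = -16212995718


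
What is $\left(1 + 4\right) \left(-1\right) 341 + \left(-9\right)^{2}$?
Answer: $-1624$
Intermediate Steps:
$\left(1 + 4\right) \left(-1\right) 341 + \left(-9\right)^{2} = 5 \left(-1\right) 341 + 81 = \left(-5\right) 341 + 81 = -1705 + 81 = -1624$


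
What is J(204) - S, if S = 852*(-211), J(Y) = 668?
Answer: 180440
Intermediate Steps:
S = -179772
J(204) - S = 668 - 1*(-179772) = 668 + 179772 = 180440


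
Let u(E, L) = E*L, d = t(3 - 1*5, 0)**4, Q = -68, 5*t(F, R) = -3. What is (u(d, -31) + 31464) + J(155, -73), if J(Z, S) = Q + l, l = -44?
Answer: 19592489/625 ≈ 31348.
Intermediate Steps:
t(F, R) = -3/5 (t(F, R) = (1/5)*(-3) = -3/5)
d = 81/625 (d = (-3/5)**4 = 81/625 ≈ 0.12960)
J(Z, S) = -112 (J(Z, S) = -68 - 44 = -112)
(u(d, -31) + 31464) + J(155, -73) = ((81/625)*(-31) + 31464) - 112 = (-2511/625 + 31464) - 112 = 19662489/625 - 112 = 19592489/625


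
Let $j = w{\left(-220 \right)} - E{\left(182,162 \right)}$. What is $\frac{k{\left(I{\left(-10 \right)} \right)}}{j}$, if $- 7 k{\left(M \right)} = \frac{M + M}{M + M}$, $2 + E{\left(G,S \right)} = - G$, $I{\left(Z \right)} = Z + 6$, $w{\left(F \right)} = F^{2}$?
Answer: $- \frac{1}{340088} \approx -2.9404 \cdot 10^{-6}$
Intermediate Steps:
$I{\left(Z \right)} = 6 + Z$
$E{\left(G,S \right)} = -2 - G$
$k{\left(M \right)} = - \frac{1}{7}$ ($k{\left(M \right)} = - \frac{\left(M + M\right) \frac{1}{M + M}}{7} = - \frac{2 M \frac{1}{2 M}}{7} = \left(- \frac{1}{7}\right) 1 = - \frac{1}{7}$)
$j = 48584$ ($j = \left(-220\right)^{2} - \left(-2 - 182\right) = 48400 - \left(-2 - 182\right) = 48400 - -184 = 48400 + 184 = 48584$)
$\frac{k{\left(I{\left(-10 \right)} \right)}}{j} = - \frac{1}{7 \cdot 48584} = \left(- \frac{1}{7}\right) \frac{1}{48584} = - \frac{1}{340088}$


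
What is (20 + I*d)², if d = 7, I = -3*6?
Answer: 11236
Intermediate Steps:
I = -18
(20 + I*d)² = (20 - 18*7)² = (20 - 126)² = (-106)² = 11236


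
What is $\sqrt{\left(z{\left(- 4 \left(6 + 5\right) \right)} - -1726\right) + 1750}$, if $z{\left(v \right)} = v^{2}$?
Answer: $2 \sqrt{1353} \approx 73.566$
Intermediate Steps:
$\sqrt{\left(z{\left(- 4 \left(6 + 5\right) \right)} - -1726\right) + 1750} = \sqrt{\left(\left(- 4 \left(6 + 5\right)\right)^{2} - -1726\right) + 1750} = \sqrt{\left(\left(\left(-4\right) 11\right)^{2} + 1726\right) + 1750} = \sqrt{\left(\left(-44\right)^{2} + 1726\right) + 1750} = \sqrt{\left(1936 + 1726\right) + 1750} = \sqrt{3662 + 1750} = \sqrt{5412} = 2 \sqrt{1353}$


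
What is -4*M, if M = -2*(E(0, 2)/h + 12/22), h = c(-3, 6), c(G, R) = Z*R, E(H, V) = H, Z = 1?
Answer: 48/11 ≈ 4.3636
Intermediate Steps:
c(G, R) = R (c(G, R) = 1*R = R)
h = 6
M = -12/11 (M = -2*(0/6 + 12/22) = -2*(0*(⅙) + 12*(1/22)) = -2*(0 + 6/11) = -2*6/11 = -12/11 ≈ -1.0909)
-4*M = -4*(-12/11) = 48/11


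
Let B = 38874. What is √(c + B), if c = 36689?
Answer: √75563 ≈ 274.89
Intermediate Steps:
√(c + B) = √(36689 + 38874) = √75563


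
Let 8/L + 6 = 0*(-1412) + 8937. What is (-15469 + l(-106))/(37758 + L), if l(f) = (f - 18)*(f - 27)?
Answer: 9136413/337216706 ≈ 0.027094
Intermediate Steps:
l(f) = (-27 + f)*(-18 + f) (l(f) = (-18 + f)*(-27 + f) = (-27 + f)*(-18 + f))
L = 8/8931 (L = 8/(-6 + (0*(-1412) + 8937)) = 8/(-6 + (0 + 8937)) = 8/(-6 + 8937) = 8/8931 ≈ 0.00089576)
(-15469 + l(-106))/(37758 + L) = (-15469 + (486 + (-106)² - 45*(-106)))/(37758 + 8/8931) = (-15469 + (486 + 11236 + 4770))/(337216706/8931) = (-15469 + 16492)*(8931/337216706) = 1023*(8931/337216706) = 9136413/337216706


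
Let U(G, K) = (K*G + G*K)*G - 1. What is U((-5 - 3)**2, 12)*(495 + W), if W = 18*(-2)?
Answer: 45121077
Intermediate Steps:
W = -36
U(G, K) = -1 + 2*K*G**2 (U(G, K) = (G*K + G*K)*G - 1 = (2*G*K)*G - 1 = 2*K*G**2 - 1 = -1 + 2*K*G**2)
U((-5 - 3)**2, 12)*(495 + W) = (-1 + 2*12*((-5 - 3)**2)**2)*(495 - 36) = (-1 + 2*12*((-8)**2)**2)*459 = (-1 + 2*12*64**2)*459 = (-1 + 2*12*4096)*459 = (-1 + 98304)*459 = 98303*459 = 45121077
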